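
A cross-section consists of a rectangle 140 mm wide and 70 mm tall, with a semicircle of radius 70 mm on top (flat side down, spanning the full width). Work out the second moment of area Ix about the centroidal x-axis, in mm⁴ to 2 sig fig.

Ix ≈ 2.5 × 10⁷ mm⁴

Decompose the section into non-overlapping parts with the origin at the bottom-left of its bounding rectangle.
Rectangular body: 140 × 70, A = 9 800 mm², y = 35 mm, Ī = 4 001 667 mm⁴.
Semicircular cap: semicircle r = 70, A = 7 697 mm², y = 99.71 mm, Ī = 2 635 265 mm⁴.
Centroid: ȳ = ΣA·y / ΣA = 63.47 mm.
Transfer each piece to the centroidal x-axis using Ī + A·d² with d = y − 63.47:
  rectangular body: d = -28.47 mm → contributes +11 942 462 mm⁴
  semicircular cap: d = 36.24 mm → contributes +12 745 799 mm⁴
Total I = 24 688 262 mm⁴.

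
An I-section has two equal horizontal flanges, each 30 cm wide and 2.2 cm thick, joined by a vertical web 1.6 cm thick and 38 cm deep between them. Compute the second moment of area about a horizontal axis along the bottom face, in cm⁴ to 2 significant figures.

I_base ≈ 1.5 × 10⁵ cm⁴

Break the section into simple shapes (no overlaps), measuring from the bottom-left corner of the bounding box.
Bottom flange: 30 × 2.2, A = 66 cm², y = 1.1 cm, Ī = 26.62 cm⁴.
Web: 1.6 × 38, A = 60.8 cm², y = 21.2 cm, Ī = 7 316 cm⁴.
Top flange: 30 × 2.2, A = 66 cm², y = 41.3 cm, Ī = 26.62 cm⁴.
Transfer each piece to a horizontal axis along the bottom face using Ī + A·d² with d = y − 0:
  bottom flange: d = 1.1 cm → contributes +106.5 cm⁴
  web: d = 21.2 cm → contributes +34 642 cm⁴
  top flange: d = 41.3 cm → contributes +112 602 cm⁴
Total I = 147 351 cm⁴.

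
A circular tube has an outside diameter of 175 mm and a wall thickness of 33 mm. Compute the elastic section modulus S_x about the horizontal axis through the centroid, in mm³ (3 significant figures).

Split into non-overlapping primitives; take the origin at the lower-left of the bounding box.
Outer circle: ⌀175, A = 24 053 mm², y = 87.5 mm, Ī = 46 038 598 mm⁴.
Bore (subtracted): ⌀109, A = 9331.3 mm², y = 87.5 mm, Ī = 6 929 085 mm⁴.
By symmetry the centroid is at mid-height, ȳ = 87.5 mm.
All pieces are centred on the horizontal axis through the centroid, so I = ΣĪ (holes subtracted) = 39 109 513 mm⁴.
Extreme fibre distance c = 87.5 mm; S = I/c = 446 966 mm³.

S_x ≈ 4.47 × 10⁵ mm³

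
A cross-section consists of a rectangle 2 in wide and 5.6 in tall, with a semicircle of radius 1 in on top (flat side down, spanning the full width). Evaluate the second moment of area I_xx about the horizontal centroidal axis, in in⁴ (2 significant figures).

Split into non-overlapping primitives; take the origin at the lower-left of the bounding box.
Rectangular body: 2 × 5.6, A = 11.2 in², y = 2.8 in, Ī = 29.27 in⁴.
Semicircular cap: semicircle r = 1, A = 1.571 in², y = 6.024 in, Ī = 0.1098 in⁴.
Centroid: ȳ = ΣA·y / ΣA = 3.197 in.
Transfer each piece to the horizontal centroidal axis using Ī + A·d² with d = y − 3.197:
  rectangular body: d = -0.3966 in → contributes +31.03 in⁴
  semicircular cap: d = 2.828 in → contributes +12.67 in⁴
Total I = 43.7 in⁴.

I_xx ≈ 44 in⁴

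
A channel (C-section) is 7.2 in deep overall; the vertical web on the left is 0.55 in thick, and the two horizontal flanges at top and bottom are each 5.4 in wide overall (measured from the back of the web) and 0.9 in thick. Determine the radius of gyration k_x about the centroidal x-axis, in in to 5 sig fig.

k_x ≈ 2.8672 in

Break the section into simple shapes (no overlaps), measuring from the bottom-left corner of the bounding box.
Web: 0.55 × 7.2, A = 3.96 in², y = 3.6 in, Ī = 17.1072 in⁴.
Top flange (beyond web): 4.85 × 0.9, A = 4.365 in², y = 6.75 in, Ī = 0.2946375 in⁴.
Bottom flange (beyond web): 4.85 × 0.9, A = 4.365 in², y = 0.45 in, Ī = 0.2946375 in⁴.
By symmetry the centroid is at mid-height, ȳ = 3.6 in.
Transfer each piece to the centroidal x-axis using Ī + A·d² with d = y − 3.6:
  web: d = 0 in → contributes +17.1072 in⁴
  top flange (beyond web): d = 3.15 in → contributes +43.60635 in⁴
  bottom flange (beyond web): d = -3.15 in → contributes +43.60635 in⁴
Total I = 104.3199 in⁴.
Radius of gyration: k = √(I/A) = √(104.3199 / 12.69) = 2.867166 in.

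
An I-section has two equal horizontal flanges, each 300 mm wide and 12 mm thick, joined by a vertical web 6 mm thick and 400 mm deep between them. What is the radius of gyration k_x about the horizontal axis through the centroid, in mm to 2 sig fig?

k_x ≈ 190 mm

Split into non-overlapping primitives; take the origin at the lower-left of the bounding box.
Bottom flange: 300 × 12, A = 3 600 mm², y = 6 mm, Ī = 43 200 mm⁴.
Web: 6 × 400, A = 2 400 mm², y = 212 mm, Ī = 32 000 000 mm⁴.
Top flange: 300 × 12, A = 3 600 mm², y = 418 mm, Ī = 43 200 mm⁴.
By symmetry the centroid is at mid-height, ȳ = 212 mm.
Transfer each piece to the horizontal axis through the centroid using Ī + A·d² with d = y − 212:
  bottom flange: d = -206 mm → contributes +152 812 800 mm⁴
  web: d = 0 mm → contributes +32 000 000 mm⁴
  top flange: d = 206 mm → contributes +152 812 800 mm⁴
Total I = 337 625 600 mm⁴.
Radius of gyration: k = √(I/A) = √(337 625 600 / 9 600) = 187.5 mm.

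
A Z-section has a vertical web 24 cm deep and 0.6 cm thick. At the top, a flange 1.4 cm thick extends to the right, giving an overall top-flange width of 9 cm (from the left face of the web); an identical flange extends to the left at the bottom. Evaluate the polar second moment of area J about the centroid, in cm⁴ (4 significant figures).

Break the section into simple shapes (no overlaps), measuring from the bottom-left corner of the bounding box.
Web: 0.6 × 24, A = 14.4 cm², y = 12 cm, Ī = 691.2 cm⁴.
Top flange (beyond web): 8.4 × 1.4, A = 11.76 cm², y = 23.3 cm, Ī = 1.9208 cm⁴.
Bottom flange (beyond web): 8.4 × 1.4, A = 11.76 cm², y = 0.7 cm, Ī = 1.9208 cm⁴.
Centroid: ȳ = ΣA·y / ΣA = 12 cm.
Transfer each piece to the centroidal x-axis using Ī + A·d² with d = y − 12:
  web: d = 0 cm → contributes +691.2 cm⁴
  top flange (beyond web): d = 11.3 cm → contributes +1503.56 cm⁴
  bottom flange (beyond web): d = -11.3 cm → contributes +1503.56 cm⁴
Total I = 3698.31 cm⁴.
For the y-axis: x̄ = 8.7 cm.
Repeating about the centroidal y-axis gives I_y = 615.01 cm⁴.
Polar second moment: J = I_x + I_y = 4313.32 cm⁴.

J ≈ 4313 cm⁴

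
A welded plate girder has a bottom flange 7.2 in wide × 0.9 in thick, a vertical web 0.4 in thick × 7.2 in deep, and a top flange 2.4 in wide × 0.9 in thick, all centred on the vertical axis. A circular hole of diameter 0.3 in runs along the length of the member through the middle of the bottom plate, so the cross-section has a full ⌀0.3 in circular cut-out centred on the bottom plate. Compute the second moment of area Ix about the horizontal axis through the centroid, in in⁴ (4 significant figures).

Ix ≈ 127.7 in⁴

Break the section into simple shapes (no overlaps), measuring from the bottom-left corner of the bounding box.
Bottom plate: 7.2 × 0.9, A = 6.48 in², y = 0.45 in, Ī = 0.4374 in⁴.
Web plate: 0.4 × 7.2, A = 2.88 in², y = 4.5 in, Ī = 12.4416 in⁴.
Top plate: 2.4 × 0.9, A = 2.16 in², y = 8.55 in, Ī = 0.1458 in⁴.
Hole (subtracted): ⌀0.3, A = 0.0706858 in², y = 0.45 in, Ī = 0.000397608 in⁴.
Centroid: ȳ = ΣA·y / ΣA = 2.99688 in.
Transfer each piece to the horizontal axis through the centroid using Ī + A·d² with d = y − 2.99688:
  bottom plate: d = -2.54688 in → contributes +42.4705 in⁴
  web plate: d = 1.50312 in → contributes +18.9486 in⁴
  top plate: d = 5.55312 in → contributes +66.7541 in⁴
  hole: d = -2.54688 in → contributes −0.458907 in⁴
Total I = 127.714 in⁴.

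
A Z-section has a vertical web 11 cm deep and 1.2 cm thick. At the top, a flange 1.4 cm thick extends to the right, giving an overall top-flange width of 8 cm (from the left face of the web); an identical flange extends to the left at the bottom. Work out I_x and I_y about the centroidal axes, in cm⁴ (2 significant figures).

Split into non-overlapping primitives; take the origin at the lower-left of the bounding box.
Web: 1.2 × 11, A = 13.2 cm², y = 5.5 cm, Ī = 133.1 cm⁴.
Top flange (beyond web): 6.8 × 1.4, A = 9.52 cm², y = 10.3 cm, Ī = 1.555 cm⁴.
Bottom flange (beyond web): 6.8 × 1.4, A = 9.52 cm², y = 0.7 cm, Ī = 1.555 cm⁴.
Centroid: ȳ = ΣA·y / ΣA = 5.5 cm.
Transfer each piece to the centroidal x-axis using Ī + A·d² with d = y − 5.5:
  web: d = 0 cm → contributes +133.1 cm⁴
  top flange (beyond web): d = 4.8 cm → contributes +220.9 cm⁴
  bottom flange (beyond web): d = -4.8 cm → contributes +220.9 cm⁴
Total I = 574.9 cm⁴.
For the y-axis: x̄ = 7.4 cm.
Repeating about the centroidal y-axis gives I_y = 379.6 cm⁴.

I_x ≈ 570 cm⁴, I_y ≈ 380 cm⁴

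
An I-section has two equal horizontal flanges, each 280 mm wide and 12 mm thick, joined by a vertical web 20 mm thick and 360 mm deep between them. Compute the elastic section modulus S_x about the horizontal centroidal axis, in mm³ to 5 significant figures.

Treat the section as a set of non-overlapping primitives; coordinates are from the bounding-box lower-left.
Bottom flange: 280 × 12, A = 3 360 mm², y = 6 mm, Ī = 40 320 mm⁴.
Web: 20 × 360, A = 7 200 mm², y = 192 mm, Ī = 77 760 000 mm⁴.
Top flange: 280 × 12, A = 3 360 mm², y = 378 mm, Ī = 40 320 mm⁴.
By symmetry the centroid is at mid-height, ȳ = 192 mm.
Transfer each piece to the horizontal centroidal axis using Ī + A·d² with d = y − 192:
  bottom flange: d = -186 mm → contributes +116 282 880 mm⁴
  web: d = 0 mm → contributes +77 760 000 mm⁴
  top flange: d = 186 mm → contributes +116 282 880 mm⁴
Total I = 310 325 760 mm⁴.
Extreme fibre distance c = 192 mm; S = I/c = 1 616 280 mm³.

S_x ≈ 1.6163 × 10⁶ mm³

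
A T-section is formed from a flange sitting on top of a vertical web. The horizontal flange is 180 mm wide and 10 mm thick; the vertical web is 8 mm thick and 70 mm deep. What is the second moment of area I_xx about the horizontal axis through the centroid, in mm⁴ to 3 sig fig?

I_xx ≈ 9.27 × 10⁵ mm⁴

Decompose the section into non-overlapping parts with the origin at the bottom-left of its bounding rectangle.
Flange: 180 × 10, A = 1 800 mm², y = 75 mm, Ī = 15 000 mm⁴.
Web: 8 × 70, A = 560 mm², y = 35 mm, Ī = 228 667 mm⁴.
Centroid: ȳ = ΣA·y / ΣA = 65.508 mm.
Transfer each piece to the horizontal axis through the centroid using Ī + A·d² with d = y − 65.508:
  flange: d = 9.4915 mm → contributes +177 160 mm⁴
  web: d = -30.508 mm → contributes +749 896 mm⁴
Total I = 927 056 mm⁴.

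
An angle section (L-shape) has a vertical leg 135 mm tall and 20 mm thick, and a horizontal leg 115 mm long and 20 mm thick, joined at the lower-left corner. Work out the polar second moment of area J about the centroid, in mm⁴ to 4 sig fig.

Split into non-overlapping primitives; take the origin at the lower-left of the bounding box.
Vertical leg: 20 × 135, A = 2 700 mm², y = 67.5 mm, Ī = 4 100 625 mm⁴.
Horizontal leg (remainder): 95 × 20, A = 1 900 mm², y = 10 mm, Ī = 63333.3 mm⁴.
Centroid: ȳ = ΣA·y / ΣA = 43.75 mm.
Transfer each piece to the centroidal x-axis using Ī + A·d² with d = y − 43.75:
  vertical leg: d = 23.75 mm → contributes +5 623 594 mm⁴
  horizontal leg (remainder): d = -33.75 mm → contributes +2 227 552 mm⁴
Total I = 7 851 146 mm⁴.
For the y-axis: x̄ = 33.75 mm.
Repeating about the centroidal y-axis gives I_y = 5 206 146 mm⁴.
Polar second moment: J = I_x + I_y = 13 057 292 mm⁴.

J ≈ 1.306 × 10⁷ mm⁴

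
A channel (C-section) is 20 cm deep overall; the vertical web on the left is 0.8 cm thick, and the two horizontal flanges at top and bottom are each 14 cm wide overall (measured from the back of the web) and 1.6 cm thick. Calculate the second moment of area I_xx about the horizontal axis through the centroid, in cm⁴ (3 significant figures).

Break the section into simple shapes (no overlaps), measuring from the bottom-left corner of the bounding box.
Web: 0.8 × 20, A = 16 cm², y = 10 cm, Ī = 533.33 cm⁴.
Top flange (beyond web): 13.2 × 1.6, A = 21.12 cm², y = 19.2 cm, Ī = 4.5056 cm⁴.
Bottom flange (beyond web): 13.2 × 1.6, A = 21.12 cm², y = 0.8 cm, Ī = 4.5056 cm⁴.
By symmetry the centroid is at mid-height, ȳ = 10 cm.
Transfer each piece to the horizontal axis through the centroid using Ī + A·d² with d = y − 10:
  web: d = 0 cm → contributes +533.33 cm⁴
  top flange (beyond web): d = 9.2 cm → contributes +1792.1 cm⁴
  bottom flange (beyond web): d = -9.2 cm → contributes +1792.1 cm⁴
Total I = 4117.5 cm⁴.

I_xx ≈ 4120 cm⁴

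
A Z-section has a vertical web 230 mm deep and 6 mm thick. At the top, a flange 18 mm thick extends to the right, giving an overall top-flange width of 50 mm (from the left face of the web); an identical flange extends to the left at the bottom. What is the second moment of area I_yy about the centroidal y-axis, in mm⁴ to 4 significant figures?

Break the section into simple shapes (no overlaps), measuring from the bottom-left corner of the bounding box.
Web: 6 × 230, A = 1 380 mm², x = 47 mm, Ī = 4 140 mm⁴.
Top flange (beyond web): 44 × 18, A = 792 mm², x = 72 mm, Ī = 127 776 mm⁴.
Bottom flange (beyond web): 44 × 18, A = 792 mm², x = 22 mm, Ī = 127 776 mm⁴.
Centroid: x̄ = ΣA·x / ΣA = 47 mm.
Transfer each piece to the centroidal y-axis using Ī + A·d² with d = x − 47:
  web: d = 0 mm → contributes +4 140 mm⁴
  top flange (beyond web): d = 25 mm → contributes +622 776 mm⁴
  bottom flange (beyond web): d = -25 mm → contributes +622 776 mm⁴
Total I = 1 249 692 mm⁴.

I_yy ≈ 1.250 × 10⁶ mm⁴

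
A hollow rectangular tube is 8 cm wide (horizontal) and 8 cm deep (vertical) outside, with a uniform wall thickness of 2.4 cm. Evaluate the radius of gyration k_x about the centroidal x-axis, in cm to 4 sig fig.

Decompose the section into non-overlapping parts with the origin at the bottom-left of its bounding rectangle.
Outer rectangle: 8 × 8, A = 64 cm², y = 4 cm, Ī = 341.333 cm⁴.
Inner void (subtracted): 3.2 × 3.2, A = 10.24 cm², y = 4 cm, Ī = 8.73813 cm⁴.
By symmetry the centroid is at mid-height, ȳ = 4 cm.
All pieces are centred on the centroidal x-axis, so I = ΣĪ (holes subtracted) = 332.595 cm⁴.
Radius of gyration: k = √(I/A) = √(332.595 / 53.76) = 2.4873 cm.

k_x ≈ 2.487 cm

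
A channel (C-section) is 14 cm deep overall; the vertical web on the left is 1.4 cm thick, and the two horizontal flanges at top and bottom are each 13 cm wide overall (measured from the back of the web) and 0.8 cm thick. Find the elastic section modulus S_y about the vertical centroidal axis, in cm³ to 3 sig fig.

S_y ≈ 67.2 cm³

Decompose the section into non-overlapping parts with the origin at the bottom-left of its bounding rectangle.
Web: 1.4 × 14, A = 19.6 cm², x = 0.7 cm, Ī = 3.2013 cm⁴.
Top flange (beyond web): 11.6 × 0.8, A = 9.28 cm², x = 7.2 cm, Ī = 104.06 cm⁴.
Bottom flange (beyond web): 11.6 × 0.8, A = 9.28 cm², x = 7.2 cm, Ī = 104.06 cm⁴.
Centroid: x̄ = ΣA·x / ΣA = 3.8614 cm.
Transfer each piece to the vertical centroidal axis using Ī + A·d² with d = x − 3.8614:
  web: d = -3.1614 cm → contributes +199.1 cm⁴
  top flange (beyond web): d = 3.3386 cm → contributes +207.5 cm⁴
  bottom flange (beyond web): d = 3.3386 cm → contributes +207.5 cm⁴
Total I = 614.09 cm⁴.
Extreme fibre distance c = 9.1386 cm; S = I/c = 67.197 cm³.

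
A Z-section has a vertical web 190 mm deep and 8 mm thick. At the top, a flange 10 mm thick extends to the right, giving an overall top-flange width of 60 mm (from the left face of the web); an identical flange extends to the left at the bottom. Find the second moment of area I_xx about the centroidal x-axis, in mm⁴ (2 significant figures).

Decompose the section into non-overlapping parts with the origin at the bottom-left of its bounding rectangle.
Web: 8 × 190, A = 1 520 mm², y = 95 mm, Ī = 4 572 667 mm⁴.
Top flange (beyond web): 52 × 10, A = 520 mm², y = 185 mm, Ī = 4 333 mm⁴.
Bottom flange (beyond web): 52 × 10, A = 520 mm², y = 5 mm, Ī = 4 333 mm⁴.
Centroid: ȳ = ΣA·y / ΣA = 95 mm.
Transfer each piece to the centroidal x-axis using Ī + A·d² with d = y − 95:
  web: d = 0 mm → contributes +4 572 667 mm⁴
  top flange (beyond web): d = 90 mm → contributes +4 216 333 mm⁴
  bottom flange (beyond web): d = -90 mm → contributes +4 216 333 mm⁴
Total I = 13 005 333 mm⁴.

I_xx ≈ 1.3 × 10⁷ mm⁴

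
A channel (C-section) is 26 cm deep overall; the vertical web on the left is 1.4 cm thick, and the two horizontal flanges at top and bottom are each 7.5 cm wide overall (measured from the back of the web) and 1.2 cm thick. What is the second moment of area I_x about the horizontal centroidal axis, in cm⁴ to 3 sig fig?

Treat the section as a set of non-overlapping primitives; coordinates are from the bounding-box lower-left.
Web: 1.4 × 26, A = 36.4 cm², y = 13 cm, Ī = 2050.5 cm⁴.
Top flange (beyond web): 6.1 × 1.2, A = 7.32 cm², y = 25.4 cm, Ī = 0.8784 cm⁴.
Bottom flange (beyond web): 6.1 × 1.2, A = 7.32 cm², y = 0.6 cm, Ī = 0.8784 cm⁴.
By symmetry the centroid is at mid-height, ȳ = 13 cm.
Transfer each piece to the horizontal centroidal axis using Ī + A·d² with d = y − 13:
  web: d = 0 cm → contributes +2050.5 cm⁴
  top flange (beyond web): d = 12.4 cm → contributes +1126.4 cm⁴
  bottom flange (beyond web): d = -12.4 cm → contributes +1126.4 cm⁴
Total I = 4303.3 cm⁴.

I_x ≈ 4300 cm⁴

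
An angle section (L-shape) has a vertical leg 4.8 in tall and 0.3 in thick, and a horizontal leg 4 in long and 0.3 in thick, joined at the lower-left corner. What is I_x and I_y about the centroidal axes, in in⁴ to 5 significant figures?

Split into non-overlapping primitives; take the origin at the lower-left of the bounding box.
Vertical leg: 0.3 × 4.8, A = 1.44 in², y = 2.4 in, Ī = 2.7648 in⁴.
Horizontal leg (remainder): 3.7 × 0.3, A = 1.11 in², y = 0.15 in, Ī = 0.008325 in⁴.
Centroid: ȳ = ΣA·y / ΣA = 1.420588 in.
Transfer each piece to the centroidal x-axis using Ī + A·d² with d = y − 1.420588:
  vertical leg: d = 0.9794118 in → contributes +4.146116 in⁴
  horizontal leg (remainder): d = -1.270588 in → contributes +1.800303 in⁴
Total I = 5.946419 in⁴.
For the y-axis: x̄ = 1.020588 in.
Repeating about the centroidal y-axis gives I_y = 3.784419 in⁴.

I_x ≈ 5.9464 in⁴, I_y ≈ 3.7844 in⁴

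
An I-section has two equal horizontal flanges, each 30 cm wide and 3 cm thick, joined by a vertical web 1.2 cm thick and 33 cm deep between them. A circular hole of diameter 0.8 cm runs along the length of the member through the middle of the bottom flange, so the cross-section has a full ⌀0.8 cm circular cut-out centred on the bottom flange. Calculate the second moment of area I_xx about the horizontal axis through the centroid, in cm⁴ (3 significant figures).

Break the section into simple shapes (no overlaps), measuring from the bottom-left corner of the bounding box.
Bottom flange: 30 × 3, A = 90 cm², y = 1.5 cm, Ī = 67.5 cm⁴.
Web: 1.2 × 33, A = 39.6 cm², y = 19.5 cm, Ī = 3593.7 cm⁴.
Top flange: 30 × 3, A = 90 cm², y = 37.5 cm, Ī = 67.5 cm⁴.
Hole (subtracted): ⌀0.8, A = 0.50265 cm², y = 1.5 cm, Ī = 0.020106 cm⁴.
Centroid: ȳ = ΣA·y / ΣA = 19.541 cm.
Transfer each piece to the horizontal axis through the centroid using Ī + A·d² with d = y − 19.541:
  bottom flange: d = -18.041 cm → contributes +29 361 cm⁴
  web: d = -0.041296 cm → contributes +3593.8 cm⁴
  top flange: d = 17.959 cm → contributes +29 094 cm⁴
  hole: d = -18.041 cm → contributes −163.63 cm⁴
Total I = 61 885 cm⁴.

I_xx ≈ 6.19 × 10⁴ cm⁴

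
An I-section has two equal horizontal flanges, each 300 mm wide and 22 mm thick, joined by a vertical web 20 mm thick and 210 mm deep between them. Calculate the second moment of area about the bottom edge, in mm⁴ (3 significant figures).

I_base ≈ 4.74 × 10⁸ mm⁴

Treat the section as a set of non-overlapping primitives; coordinates are from the bounding-box lower-left.
Bottom flange: 300 × 22, A = 6 600 mm², y = 11 mm, Ī = 266 200 mm⁴.
Web: 20 × 210, A = 4 200 mm², y = 127 mm, Ī = 15 435 000 mm⁴.
Top flange: 300 × 22, A = 6 600 mm², y = 243 mm, Ī = 266 200 mm⁴.
Transfer each piece to a horizontal axis along the bottom face using Ī + A·d² with d = y − 0:
  bottom flange: d = 11 mm → contributes +1 064 800 mm⁴
  web: d = 127 mm → contributes +83 176 800 mm⁴
  top flange: d = 243 mm → contributes +389 989 600 mm⁴
Total I = 474 231 200 mm⁴.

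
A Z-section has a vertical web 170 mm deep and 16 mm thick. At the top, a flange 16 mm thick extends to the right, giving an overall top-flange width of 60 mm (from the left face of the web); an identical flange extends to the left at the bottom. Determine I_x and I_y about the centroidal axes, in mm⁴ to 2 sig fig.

I_x ≈ 1.5 × 10⁷ mm⁴, I_y ≈ 1.6 × 10⁶ mm⁴

Break the section into simple shapes (no overlaps), measuring from the bottom-left corner of the bounding box.
Web: 16 × 170, A = 2 720 mm², y = 85 mm, Ī = 6 550 667 mm⁴.
Top flange (beyond web): 44 × 16, A = 704 mm², y = 162 mm, Ī = 15 019 mm⁴.
Bottom flange (beyond web): 44 × 16, A = 704 mm², y = 8 mm, Ī = 15 019 mm⁴.
Centroid: ȳ = ΣA·y / ΣA = 85 mm.
Transfer each piece to the centroidal x-axis using Ī + A·d² with d = y − 85:
  web: d = 0 mm → contributes +6 550 667 mm⁴
  top flange (beyond web): d = 77 mm → contributes +4 189 035 mm⁴
  bottom flange (beyond web): d = -77 mm → contributes +4 189 035 mm⁴
Total I = 14 928 736 mm⁴.
For the y-axis: x̄ = 52 mm.
Repeating about the centroidal y-axis gives I_y = 1 552 384 mm⁴.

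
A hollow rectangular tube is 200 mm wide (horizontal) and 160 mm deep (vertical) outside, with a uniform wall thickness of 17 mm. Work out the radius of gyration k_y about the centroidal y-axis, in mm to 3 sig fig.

k_y ≈ 72.7 mm

Break the section into simple shapes (no overlaps), measuring from the bottom-left corner of the bounding box.
Outer rectangle: 200 × 160, A = 32 000 mm², x = 100 mm, Ī = 106 666 667 mm⁴.
Inner void (subtracted): 166 × 126, A = 20 916 mm², x = 100 mm, Ī = 48 030 108 mm⁴.
By symmetry the centroid is at mid-width, x̄ = 100 mm.
All pieces are centred on the centroidal y-axis, so I = ΣĪ (holes subtracted) = 58 636 559 mm⁴.
Radius of gyration: k = √(I/A) = √(58 636 559 / 11 084) = 72.734 mm.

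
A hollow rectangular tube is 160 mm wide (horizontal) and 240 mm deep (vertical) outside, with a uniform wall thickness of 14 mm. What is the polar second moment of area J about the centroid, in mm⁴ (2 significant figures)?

J ≈ 1.2 × 10⁸ mm⁴

Break the section into simple shapes (no overlaps), measuring from the bottom-left corner of the bounding box.
Outer rectangle: 160 × 240, A = 38 400 mm², y = 120 mm, Ī = 184 320 000 mm⁴.
Inner void (subtracted): 132 × 212, A = 27 984 mm², y = 120 mm, Ī = 104 809 408 mm⁴.
By symmetry the centroid is at mid-height, ȳ = 120 mm.
All pieces are centred on the centroidal x-axis, so I = ΣĪ (holes subtracted) = 79 510 592 mm⁴.
Repeating about the centroidal y-axis gives I_y = 41 287 232 mm⁴.
Polar second moment: J = I_x + I_y = 120 797 824 mm⁴.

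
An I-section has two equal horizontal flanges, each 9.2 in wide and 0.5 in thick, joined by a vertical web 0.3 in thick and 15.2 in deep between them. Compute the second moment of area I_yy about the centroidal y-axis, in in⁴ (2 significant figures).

I_yy ≈ 65 in⁴

Split into non-overlapping primitives; take the origin at the lower-left of the bounding box.
Bottom flange: 9.2 × 0.5, A = 4.6 in², x = 4.6 in, Ī = 32.45 in⁴.
Web: 0.3 × 15.2, A = 4.56 in², x = 4.6 in, Ī = 0.0342 in⁴.
Top flange: 9.2 × 0.5, A = 4.6 in², x = 4.6 in, Ī = 32.45 in⁴.
By symmetry the centroid is at mid-width, x̄ = 4.6 in.
All pieces are centred on the centroidal y-axis, so I = ΣĪ = 64.92 in⁴.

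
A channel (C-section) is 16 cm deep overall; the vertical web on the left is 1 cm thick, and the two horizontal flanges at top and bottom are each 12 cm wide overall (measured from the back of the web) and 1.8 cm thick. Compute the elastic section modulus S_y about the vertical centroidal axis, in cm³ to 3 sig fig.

S_y ≈ 112 cm³

Break the section into simple shapes (no overlaps), measuring from the bottom-left corner of the bounding box.
Web: 1 × 16, A = 16 cm², x = 0.5 cm, Ī = 1.3333 cm⁴.
Top flange (beyond web): 11 × 1.8, A = 19.8 cm², x = 6.5 cm, Ī = 199.65 cm⁴.
Bottom flange (beyond web): 11 × 1.8, A = 19.8 cm², x = 6.5 cm, Ī = 199.65 cm⁴.
Centroid: x̄ = ΣA·x / ΣA = 4.7734 cm.
Transfer each piece to the vertical centroidal axis using Ī + A·d² with d = x − 4.7734:
  web: d = -4.2734 cm → contributes +293.52 cm⁴
  top flange (beyond web): d = 1.7266 cm → contributes +258.68 cm⁴
  bottom flange (beyond web): d = 1.7266 cm → contributes +258.68 cm⁴
Total I = 810.88 cm⁴.
Extreme fibre distance c = 7.2266 cm; S = I/c = 112.21 cm³.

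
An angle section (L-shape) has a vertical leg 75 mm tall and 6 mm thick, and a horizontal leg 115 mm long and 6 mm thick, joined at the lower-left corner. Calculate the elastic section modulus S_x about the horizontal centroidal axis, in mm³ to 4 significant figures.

S_x ≈ 9151 mm³

Decompose the section into non-overlapping parts with the origin at the bottom-left of its bounding rectangle.
Vertical leg: 6 × 75, A = 450 mm², y = 37.5 mm, Ī = 210 938 mm⁴.
Horizontal leg (remainder): 109 × 6, A = 654 mm², y = 3 mm, Ī = 1 962 mm⁴.
Centroid: ȳ = ΣA·y / ΣA = 17.0625 mm.
Transfer each piece to the horizontal centroidal axis using Ī + A·d² with d = y − 17.0625:
  vertical leg: d = 20.4375 mm → contributes +398 899 mm⁴
  horizontal leg (remainder): d = -14.0625 mm → contributes +131 293 mm⁴
Total I = 530 192 mm⁴.
Extreme fibre distance c = 57.9375 mm; S = I/c = 9151.1 mm³.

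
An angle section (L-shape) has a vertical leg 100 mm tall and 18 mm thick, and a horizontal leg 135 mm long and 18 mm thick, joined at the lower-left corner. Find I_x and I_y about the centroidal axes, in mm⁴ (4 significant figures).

Treat the section as a set of non-overlapping primitives; coordinates are from the bounding-box lower-left.
Vertical leg: 18 × 100, A = 1 800 mm², y = 50 mm, Ī = 1 500 000 mm⁴.
Horizontal leg (remainder): 117 × 18, A = 2 106 mm², y = 9 mm, Ī = 56 862 mm⁴.
Centroid: ȳ = ΣA·y / ΣA = 27.894 mm.
Transfer each piece to the centroidal x-axis using Ī + A·d² with d = y − 27.894:
  vertical leg: d = 22.106 mm → contributes +2 379 615 mm⁴
  horizontal leg (remainder): d = -18.894 mm → contributes +808 669 mm⁴
Total I = 3 188 284 mm⁴.
For the y-axis: x̄ = 45.394 mm.
Repeating about the centroidal y-axis gives I_y = 6 872 892 mm⁴.

I_x ≈ 3.188 × 10⁶ mm⁴, I_y ≈ 6.873 × 10⁶ mm⁴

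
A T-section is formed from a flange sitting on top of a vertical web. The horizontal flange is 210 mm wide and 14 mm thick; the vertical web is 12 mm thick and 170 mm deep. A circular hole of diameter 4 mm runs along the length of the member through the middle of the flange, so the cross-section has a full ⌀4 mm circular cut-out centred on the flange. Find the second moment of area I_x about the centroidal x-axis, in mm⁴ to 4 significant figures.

I_x ≈ 1.514 × 10⁷ mm⁴

Decompose the section into non-overlapping parts with the origin at the bottom-left of its bounding rectangle.
Flange: 210 × 14, A = 2 940 mm², y = 177 mm, Ī = 48 020 mm⁴.
Web: 12 × 170, A = 2 040 mm², y = 85 mm, Ī = 4 913 000 mm⁴.
Hole (subtracted): ⌀4, A = 12.5664 mm², y = 177 mm, Ī = 12.5664 mm⁴.
Centroid: ȳ = ΣA·y / ΣA = 139.218 mm.
Transfer each piece to the centroidal x-axis using Ī + A·d² with d = y − 139.218:
  flange: d = 37.7821 mm → contributes +4 244 829 mm⁴
  web: d = -54.2179 mm → contributes +10 909 748 mm⁴
  hole: d = 37.7821 mm → contributes −17950.9 mm⁴
Total I = 15 136 626 mm⁴.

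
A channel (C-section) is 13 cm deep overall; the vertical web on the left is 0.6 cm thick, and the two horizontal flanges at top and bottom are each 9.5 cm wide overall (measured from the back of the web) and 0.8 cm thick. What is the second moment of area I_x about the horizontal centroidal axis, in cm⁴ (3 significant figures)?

I_x ≈ 640 cm⁴

Decompose the section into non-overlapping parts with the origin at the bottom-left of its bounding rectangle.
Web: 0.6 × 13, A = 7.8 cm², y = 6.5 cm, Ī = 109.85 cm⁴.
Top flange (beyond web): 8.9 × 0.8, A = 7.12 cm², y = 12.6 cm, Ī = 0.37973 cm⁴.
Bottom flange (beyond web): 8.9 × 0.8, A = 7.12 cm², y = 0.4 cm, Ī = 0.37973 cm⁴.
By symmetry the centroid is at mid-height, ȳ = 6.5 cm.
Transfer each piece to the horizontal centroidal axis using Ī + A·d² with d = y − 6.5:
  web: d = 0 cm → contributes +109.85 cm⁴
  top flange (beyond web): d = 6.1 cm → contributes +265.31 cm⁴
  bottom flange (beyond web): d = -6.1 cm → contributes +265.31 cm⁴
Total I = 640.48 cm⁴.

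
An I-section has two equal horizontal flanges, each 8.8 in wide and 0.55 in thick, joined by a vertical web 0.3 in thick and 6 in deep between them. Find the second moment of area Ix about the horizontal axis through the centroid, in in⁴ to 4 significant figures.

Break the section into simple shapes (no overlaps), measuring from the bottom-left corner of the bounding box.
Bottom flange: 8.8 × 0.55, A = 4.84 in², y = 0.275 in, Ī = 0.122008 in⁴.
Web: 0.3 × 6, A = 1.8 in², y = 3.55 in, Ī = 5.4 in⁴.
Top flange: 8.8 × 0.55, A = 4.84 in², y = 6.825 in, Ī = 0.122008 in⁴.
By symmetry the centroid is at mid-height, ȳ = 3.55 in.
Transfer each piece to the horizontal axis through the centroid using Ī + A·d² with d = y − 3.55:
  bottom flange: d = -3.275 in → contributes +52.034 in⁴
  web: d = 0 in → contributes +5.4 in⁴
  top flange: d = 3.275 in → contributes +52.034 in⁴
Total I = 109.468 in⁴.

Ix ≈ 109.5 in⁴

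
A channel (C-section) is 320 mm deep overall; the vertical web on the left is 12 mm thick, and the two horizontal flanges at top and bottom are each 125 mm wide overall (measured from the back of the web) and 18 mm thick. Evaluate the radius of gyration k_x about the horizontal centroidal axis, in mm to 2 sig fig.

k_x ≈ 130 mm

Decompose the section into non-overlapping parts with the origin at the bottom-left of its bounding rectangle.
Web: 12 × 320, A = 3 840 mm², y = 160 mm, Ī = 32 768 000 mm⁴.
Top flange (beyond web): 113 × 18, A = 2 034 mm², y = 311 mm, Ī = 54 918 mm⁴.
Bottom flange (beyond web): 113 × 18, A = 2 034 mm², y = 9 mm, Ī = 54 918 mm⁴.
By symmetry the centroid is at mid-height, ȳ = 160 mm.
Transfer each piece to the horizontal centroidal axis using Ī + A·d² with d = y − 160:
  web: d = 0 mm → contributes +32 768 000 mm⁴
  top flange (beyond web): d = 151 mm → contributes +46 432 152 mm⁴
  bottom flange (beyond web): d = -151 mm → contributes +46 432 152 mm⁴
Total I = 125 632 304 mm⁴.
Radius of gyration: k = √(I/A) = √(125 632 304 / 7 908) = 126 mm.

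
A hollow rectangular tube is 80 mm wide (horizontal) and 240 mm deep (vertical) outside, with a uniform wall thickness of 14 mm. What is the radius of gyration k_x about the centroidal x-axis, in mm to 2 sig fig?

k_x ≈ 79 mm

Decompose the section into non-overlapping parts with the origin at the bottom-left of its bounding rectangle.
Outer rectangle: 80 × 240, A = 19 200 mm², y = 120 mm, Ī = 92 160 000 mm⁴.
Inner void (subtracted): 52 × 212, A = 11 024 mm², y = 120 mm, Ī = 41 288 555 mm⁴.
By symmetry the centroid is at mid-height, ȳ = 120 mm.
All pieces are centred on the centroidal x-axis, so I = ΣĪ (holes subtracted) = 50 871 445 mm⁴.
Radius of gyration: k = √(I/A) = √(50 871 445 / 8 176) = 78.88 mm.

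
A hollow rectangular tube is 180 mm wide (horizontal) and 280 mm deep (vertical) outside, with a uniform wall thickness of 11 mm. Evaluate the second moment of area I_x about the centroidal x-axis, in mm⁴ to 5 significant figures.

Treat the section as a set of non-overlapping primitives; coordinates are from the bounding-box lower-left.
Outer rectangle: 180 × 280, A = 50 400 mm², y = 140 mm, Ī = 329 280 000 mm⁴.
Inner void (subtracted): 158 × 258, A = 40 764 mm², y = 140 mm, Ī = 226 117 908 mm⁴.
By symmetry the centroid is at mid-height, ȳ = 140 mm.
All pieces are centred on the centroidal x-axis, so I = ΣĪ (holes subtracted) = 103 162 092 mm⁴.

I_x ≈ 1.0316 × 10⁸ mm⁴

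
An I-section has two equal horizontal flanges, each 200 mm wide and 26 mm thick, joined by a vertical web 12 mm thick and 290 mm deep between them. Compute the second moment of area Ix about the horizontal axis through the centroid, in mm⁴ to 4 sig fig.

Ix ≈ 2.846 × 10⁸ mm⁴

Split into non-overlapping primitives; take the origin at the lower-left of the bounding box.
Bottom flange: 200 × 26, A = 5 200 mm², y = 13 mm, Ī = 292 933 mm⁴.
Web: 12 × 290, A = 3 480 mm², y = 171 mm, Ī = 24 389 000 mm⁴.
Top flange: 200 × 26, A = 5 200 mm², y = 329 mm, Ī = 292 933 mm⁴.
By symmetry the centroid is at mid-height, ȳ = 171 mm.
Transfer each piece to the horizontal axis through the centroid using Ī + A·d² with d = y − 171:
  bottom flange: d = -158 mm → contributes +130 105 733 mm⁴
  web: d = 0 mm → contributes +24 389 000 mm⁴
  top flange: d = 158 mm → contributes +130 105 733 mm⁴
Total I = 284 600 467 mm⁴.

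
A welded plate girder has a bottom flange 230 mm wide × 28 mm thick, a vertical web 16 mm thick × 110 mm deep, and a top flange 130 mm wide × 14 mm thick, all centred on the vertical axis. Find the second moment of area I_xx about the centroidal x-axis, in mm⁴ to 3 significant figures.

Treat the section as a set of non-overlapping primitives; coordinates are from the bounding-box lower-left.
Bottom plate: 230 × 28, A = 6 440 mm², y = 14 mm, Ī = 420 747 mm⁴.
Web plate: 16 × 110, A = 1 760 mm², y = 83 mm, Ī = 1 774 667 mm⁴.
Top plate: 130 × 14, A = 1 820 mm², y = 145 mm, Ī = 29 727 mm⁴.
Centroid: ȳ = ΣA·y / ΣA = 49.914 mm.
Transfer each piece to the centroidal x-axis using Ī + A·d² with d = y − 49.914:
  bottom plate: d = -35.914 mm → contributes +8 727 237 mm⁴
  web plate: d = 33.086 mm → contributes +3 701 289 mm⁴
  top plate: d = 95.086 mm → contributes +16 484 920 mm⁴
Total I = 28 913 446 mm⁴.

I_xx ≈ 2.89 × 10⁷ mm⁴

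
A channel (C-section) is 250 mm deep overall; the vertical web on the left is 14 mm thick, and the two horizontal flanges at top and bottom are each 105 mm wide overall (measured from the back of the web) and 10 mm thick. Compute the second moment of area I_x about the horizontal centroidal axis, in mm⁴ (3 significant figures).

Split into non-overlapping primitives; take the origin at the lower-left of the bounding box.
Web: 14 × 250, A = 3 500 mm², y = 125 mm, Ī = 18 229 167 mm⁴.
Top flange (beyond web): 91 × 10, A = 910 mm², y = 245 mm, Ī = 7583.3 mm⁴.
Bottom flange (beyond web): 91 × 10, A = 910 mm², y = 5 mm, Ī = 7583.3 mm⁴.
By symmetry the centroid is at mid-height, ȳ = 125 mm.
Transfer each piece to the horizontal centroidal axis using Ī + A·d² with d = y − 125:
  web: d = 0 mm → contributes +18 229 167 mm⁴
  top flange (beyond web): d = 120 mm → contributes +13 111 583 mm⁴
  bottom flange (beyond web): d = -120 mm → contributes +13 111 583 mm⁴
Total I = 44 452 333 mm⁴.

I_x ≈ 4.45 × 10⁷ mm⁴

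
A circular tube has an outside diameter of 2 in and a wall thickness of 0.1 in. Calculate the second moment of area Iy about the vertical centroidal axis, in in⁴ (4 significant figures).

Break the section into simple shapes (no overlaps), measuring from the bottom-left corner of the bounding box.
Outer circle: ⌀2, A = 3.14159 in², x = 1 in, Ī = 0.785398 in⁴.
Bore (subtracted): ⌀1.8, A = 2.54469 in², x = 1 in, Ī = 0.5153 in⁴.
By symmetry the centroid is at mid-width, x̄ = 1 in.
All pieces are centred on the vertical centroidal axis, so I = ΣĪ (holes subtracted) = 0.270098 in⁴.

Iy ≈ 0.2701 in⁴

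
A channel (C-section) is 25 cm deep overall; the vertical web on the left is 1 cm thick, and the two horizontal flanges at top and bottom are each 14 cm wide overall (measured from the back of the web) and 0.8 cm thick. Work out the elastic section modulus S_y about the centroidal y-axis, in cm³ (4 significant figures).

Break the section into simple shapes (no overlaps), measuring from the bottom-left corner of the bounding box.
Web: 1 × 25, A = 25 cm², x = 0.5 cm, Ī = 2.08333 cm⁴.
Top flange (beyond web): 13 × 0.8, A = 10.4 cm², x = 7.5 cm, Ī = 146.467 cm⁴.
Bottom flange (beyond web): 13 × 0.8, A = 10.4 cm², x = 7.5 cm, Ī = 146.467 cm⁴.
Centroid: x̄ = ΣA·x / ΣA = 3.67904 cm.
Transfer each piece to the centroidal y-axis using Ī + A·d² with d = x − 3.67904:
  web: d = -3.17904 cm → contributes +254.741 cm⁴
  top flange (beyond web): d = 3.82096 cm → contributes +298.304 cm⁴
  bottom flange (beyond web): d = 3.82096 cm → contributes +298.304 cm⁴
Total I = 851.349 cm⁴.
Extreme fibre distance c = 10.321 cm; S = I/c = 82.4873 cm³.

S_y ≈ 82.49 cm³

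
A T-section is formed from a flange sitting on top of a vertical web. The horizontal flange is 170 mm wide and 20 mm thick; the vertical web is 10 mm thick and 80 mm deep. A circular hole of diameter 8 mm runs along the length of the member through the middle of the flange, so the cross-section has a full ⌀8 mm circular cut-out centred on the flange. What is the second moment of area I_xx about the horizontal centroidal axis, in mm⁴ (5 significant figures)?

Break the section into simple shapes (no overlaps), measuring from the bottom-left corner of the bounding box.
Flange: 170 × 20, A = 3 400 mm², y = 90 mm, Ī = 113333.3 mm⁴.
Web: 10 × 80, A = 800 mm², y = 40 mm, Ī = 426666.7 mm⁴.
Hole (subtracted): ⌀8, A = 50.26548 mm², y = 90 mm, Ī = 201.0619 mm⁴.
Centroid: ȳ = ΣA·y / ΣA = 80.36083 mm.
Transfer each piece to the horizontal centroidal axis using Ī + A·d² with d = y − 80.36083:
  flange: d = 9.639171 mm → contributes +429239.6 mm⁴
  web: d = -40.36083 mm → contributes +1 729 864 mm⁴
  hole: d = 9.639171 mm → contributes −4871.41 mm⁴
Total I = 2 154 232 mm⁴.

I_xx ≈ 2.1542 × 10⁶ mm⁴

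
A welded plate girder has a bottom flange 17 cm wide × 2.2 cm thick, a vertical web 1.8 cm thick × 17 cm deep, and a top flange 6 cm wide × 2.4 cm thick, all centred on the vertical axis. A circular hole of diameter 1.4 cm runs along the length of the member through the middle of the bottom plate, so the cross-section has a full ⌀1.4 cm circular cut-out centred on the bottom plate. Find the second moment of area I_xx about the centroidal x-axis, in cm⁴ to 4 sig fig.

I_xx ≈ 4901 cm⁴

Decompose the section into non-overlapping parts with the origin at the bottom-left of its bounding rectangle.
Bottom plate: 17 × 2.2, A = 37.4 cm², y = 1.1 cm, Ī = 15.0847 cm⁴.
Web plate: 1.8 × 17, A = 30.6 cm², y = 10.7 cm, Ī = 736.95 cm⁴.
Top plate: 6 × 2.4, A = 14.4 cm², y = 20.4 cm, Ī = 6.912 cm⁴.
Hole (subtracted): ⌀1.4, A = 1.53938 cm², y = 1.1 cm, Ī = 0.188574 cm⁴.
Centroid: ȳ = ΣA·y / ΣA = 8.16994 cm.
Transfer each piece to the centroidal x-axis using Ī + A·d² with d = y − 8.16994:
  bottom plate: d = -7.06994 cm → contributes +1884.49 cm⁴
  web plate: d = 2.53006 cm → contributes +932.826 cm⁴
  top plate: d = 12.2301 cm → contributes +2160.78 cm⁴
  hole: d = -7.06994 cm → contributes −77.1331 cm⁴
Total I = 4900.96 cm⁴.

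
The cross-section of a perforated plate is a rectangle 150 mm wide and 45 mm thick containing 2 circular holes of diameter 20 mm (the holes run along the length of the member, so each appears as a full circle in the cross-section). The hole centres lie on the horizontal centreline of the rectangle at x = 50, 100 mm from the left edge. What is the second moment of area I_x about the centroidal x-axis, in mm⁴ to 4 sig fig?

Treat the section as a set of non-overlapping primitives; coordinates are from the bounding-box lower-left.
Plate: 150 × 45, A = 6 750 mm², y = 22.5 mm, Ī = 1 139 063 mm⁴.
Hole 1 (subtracted): ⌀20, A = 314.159 mm², y = 22.5 mm, Ī = 7853.98 mm⁴.
Hole 2 (subtracted): ⌀20, A = 314.159 mm², y = 22.5 mm, Ī = 7853.98 mm⁴.
By symmetry the centroid is at mid-height, ȳ = 22.5 mm.
All pieces are centred on the centroidal x-axis, so I = ΣĪ (holes subtracted) = 1 123 355 mm⁴.

I_x ≈ 1.123 × 10⁶ mm⁴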